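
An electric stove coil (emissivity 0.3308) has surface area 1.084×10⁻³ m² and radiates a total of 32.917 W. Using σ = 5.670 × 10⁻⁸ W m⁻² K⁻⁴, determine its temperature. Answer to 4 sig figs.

T ≈ 1128 K

Area A = 1.084×10⁻³ m².
P = εσAT⁴ ⇒ T = (P/(εσA))^(1/4) = (32.917/(0.3308×5.670×10⁻⁸×1.084×10⁻³))^(1/4) = 1128 K.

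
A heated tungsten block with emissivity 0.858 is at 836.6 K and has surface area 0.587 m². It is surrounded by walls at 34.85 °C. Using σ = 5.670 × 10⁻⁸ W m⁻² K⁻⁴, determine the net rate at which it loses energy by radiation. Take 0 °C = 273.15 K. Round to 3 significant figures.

Net loss ≈ 1.37×10⁴ W

Surroundings: T = 34.85 °C + 273.15 = 308.00 K.
Area A = 0.587 m².
Net radiated power P_net = εσA(T⁴ − T₀⁴) = 0.858×5.670×10⁻⁸×0.587×(836.6⁴ − 308.00⁴).
T⁴ − T₀⁴ = 4.89859×10¹¹ − 8.99918×10⁹ = 4.80860×10¹¹ K⁴, so P_net = 1.37×10⁴ W.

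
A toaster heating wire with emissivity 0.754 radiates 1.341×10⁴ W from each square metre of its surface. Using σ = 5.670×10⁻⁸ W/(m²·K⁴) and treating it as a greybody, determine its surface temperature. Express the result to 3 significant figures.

I = εσT⁴, so T = (I/εσ)^(1/4) = (1.341×10⁴/(0.754×5.670×10⁻⁸))^(1/4) = 748 K.

T ≈ 748 K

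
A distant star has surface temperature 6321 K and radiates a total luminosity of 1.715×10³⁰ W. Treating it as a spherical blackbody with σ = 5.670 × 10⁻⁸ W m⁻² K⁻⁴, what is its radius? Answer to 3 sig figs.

L = 4πR²σT⁴ ⇒ R = √(L/(4πσT⁴)).
σT⁴ = 9.05162×10⁷ W/m², so R = √(1.715×10³⁰/(4π×9.05162×10⁷)) = 3.88×10¹⁰ m.

R ≈ 3.88×10¹⁰ m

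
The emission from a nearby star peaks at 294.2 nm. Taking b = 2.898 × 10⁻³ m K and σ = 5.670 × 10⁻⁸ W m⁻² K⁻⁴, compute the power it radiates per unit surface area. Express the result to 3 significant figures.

I ≈ 5.34×10⁸ W/m²

Wien's law: T = b/λ_max = 2.898×10⁻³/2.942×10⁻⁷ = 9850.44 K.
Then I = σT⁴ = 5.670×10⁻⁸×(9850.44)⁴ = 5.34×10⁸ W/m².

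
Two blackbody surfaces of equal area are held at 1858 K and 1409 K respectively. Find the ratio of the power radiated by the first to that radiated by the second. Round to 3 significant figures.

With equal areas, P₁/P₂ = (T₁/T₂)⁴ = (1858/1409)⁴ = 3.02.

P₁/P₂ ≈ 3.02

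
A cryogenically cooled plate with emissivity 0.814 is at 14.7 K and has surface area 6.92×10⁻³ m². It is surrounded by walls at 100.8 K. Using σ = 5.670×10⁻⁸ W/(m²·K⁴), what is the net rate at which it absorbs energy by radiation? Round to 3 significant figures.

Area A = 6.92×10⁻³ m².
Net radiated power P_net = εσA(T⁴ − T₀⁴) = 0.814×5.670×10⁻⁸×6.92×10⁻³×(14.7⁴ − 100.8⁴).
T⁴ − T₀⁴ = 46694.9 − 1.03239×10⁸ = -1.03192×10⁸ K⁴, so P_net = -0.0330 W — negative, meaning a net gain of 0.0330 W.

Net gain ≈ 0.0330 W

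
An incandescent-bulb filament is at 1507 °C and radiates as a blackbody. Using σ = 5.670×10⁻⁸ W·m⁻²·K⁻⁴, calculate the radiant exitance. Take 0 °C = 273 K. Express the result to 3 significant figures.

I ≈ 5.69×10⁵ W/m²

T = 1507 °C + 273 = 1780 K.
Stefan–Boltzmann: I = σT⁴ = 5.670×10⁻⁸ × (1780)⁴ = 5.69×10⁵ W/m².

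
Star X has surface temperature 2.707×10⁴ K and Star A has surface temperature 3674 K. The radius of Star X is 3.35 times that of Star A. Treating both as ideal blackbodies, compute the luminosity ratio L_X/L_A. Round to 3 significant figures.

L ∝ R²T⁴, so L_X/L_A = (R_X/R_A)²(T_X/T_A)⁴ = (3.35)² × (2.707×10⁴/3674)⁴ = 11.2225 × 2947.11 = 3.31×10⁴.

L_X/L_A ≈ 3.31×10⁴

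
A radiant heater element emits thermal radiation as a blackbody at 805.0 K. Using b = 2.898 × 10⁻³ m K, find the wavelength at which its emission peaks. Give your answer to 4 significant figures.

Wien's displacement law: λ_max = b/T = (2.898×10⁻³ m·K)/(805.0 K) = 3.6000×10⁻⁶ m.
That is 3.600 μm, in the infrared range.

λ_max ≈ 3.600 μm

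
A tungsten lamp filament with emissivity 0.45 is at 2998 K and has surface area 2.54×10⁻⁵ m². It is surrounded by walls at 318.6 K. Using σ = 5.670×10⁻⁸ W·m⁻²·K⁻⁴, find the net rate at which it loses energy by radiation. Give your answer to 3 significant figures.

Net loss ≈ 52.3 W

Area A = 2.54×10⁻⁵ m².
Net radiated power P_net = εσA(T⁴ − T₀⁴) = 0.45×5.670×10⁻⁸×2.54×10⁻⁵×(2998⁴ − 318.6⁴).
T⁴ − T₀⁴ = 8.07842×10¹³ − 1.03035×10¹⁰ = 8.07739×10¹³ K⁴, so P_net = 52.3 W.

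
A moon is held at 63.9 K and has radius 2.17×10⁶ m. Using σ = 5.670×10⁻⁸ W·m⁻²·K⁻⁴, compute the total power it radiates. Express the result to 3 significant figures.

Surface area A = 4πR² = 4π(2.17×10⁶ m)² = 5.91738×10¹³ m².
P = σAT⁴ = 5.670×10⁻⁸ × 5.91738×10¹³ × (63.9)⁴ = 5.59×10¹³ W.

P ≈ 5.59×10¹³ W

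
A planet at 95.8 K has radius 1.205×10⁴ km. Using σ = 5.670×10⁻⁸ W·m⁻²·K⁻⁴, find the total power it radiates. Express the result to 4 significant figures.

Surface area A = 4πR² = 4π(1.205×10⁷ m)² = 1.82467×10¹⁵ m².
P = σAT⁴ = 5.670×10⁻⁸ × 1.82467×10¹⁵ × (95.8)⁴ = 8.714×10¹⁵ W.

P ≈ 8.714×10¹⁵ W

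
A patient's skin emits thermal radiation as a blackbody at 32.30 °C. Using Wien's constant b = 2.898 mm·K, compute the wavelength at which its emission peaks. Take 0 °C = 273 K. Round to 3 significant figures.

T = 32.30 °C + 273 = 305.30 K.
Wien's displacement law: λ_max = b/T = (2.898×10⁻³ m·K)/(305.30 K) = 9.492×10⁻⁶ m.
That is 9.49 μm, in the infrared range.

λ_max ≈ 9.49 μm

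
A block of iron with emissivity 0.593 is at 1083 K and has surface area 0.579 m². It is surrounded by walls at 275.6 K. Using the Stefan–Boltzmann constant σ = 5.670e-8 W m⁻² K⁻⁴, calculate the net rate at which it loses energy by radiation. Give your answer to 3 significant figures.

Net loss ≈ 2.67×10⁴ W

Area A = 0.579 m².
Net radiated power P_net = εσA(T⁴ − T₀⁴) = 0.593×5.670×10⁻⁸×0.579×(1083⁴ − 275.6⁴).
T⁴ − T₀⁴ = 1.37567×10¹² − 5.76922×10⁹ = 1.36990×10¹² K⁴, so P_net = 2.67×10⁴ W.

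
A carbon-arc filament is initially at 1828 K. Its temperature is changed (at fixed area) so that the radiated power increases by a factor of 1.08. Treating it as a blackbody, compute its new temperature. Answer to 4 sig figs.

T₂ ≈ 1864 K

P ∝ T⁴, so T₂/T₁ = (P₂/P₁)^(1/4) = (1.08)^(1/4) = 1.01943.
T₂ = 1828 × 1.01943 = 1864 K.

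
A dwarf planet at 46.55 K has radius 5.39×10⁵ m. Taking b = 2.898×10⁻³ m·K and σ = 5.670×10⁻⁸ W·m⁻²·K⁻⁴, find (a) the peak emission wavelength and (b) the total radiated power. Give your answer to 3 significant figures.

λ_max ≈ 62.3 μm; P ≈ 9.72×10¹¹ W

(a) λ_max = b/T = 2.898×10⁻³/46.55 = 6.226×10⁻⁵ m = 62.3 μm.
Surface area A = 4πR² = 4π(5.39×10⁵ m)² = 3.65079×10¹² m².
(b) P = σAT⁴ = 5.670×10⁻⁸×3.65079×10¹²×(46.55)⁴ = 9.72×10¹¹ W.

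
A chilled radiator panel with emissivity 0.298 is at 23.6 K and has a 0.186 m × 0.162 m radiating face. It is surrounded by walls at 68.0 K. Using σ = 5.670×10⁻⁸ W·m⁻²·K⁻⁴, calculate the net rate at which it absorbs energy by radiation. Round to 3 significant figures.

Net gain ≈ 0.0107 W

Area A = 0.186 × 0.162 = 0.030132 m².
Net radiated power P_net = εσA(T⁴ − T₀⁴) = 0.298×5.670×10⁻⁸×0.030132×(23.6⁴ − 68.0⁴).
T⁴ − T₀⁴ = 3.10204×10⁵ − 2.13814×10⁷ = -2.10712×10⁷ K⁴, so P_net = -0.0107 W — negative, meaning a net gain of 0.0107 W.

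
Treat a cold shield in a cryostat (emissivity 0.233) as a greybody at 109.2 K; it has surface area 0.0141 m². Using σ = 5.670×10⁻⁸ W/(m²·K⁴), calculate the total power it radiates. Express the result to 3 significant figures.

Area A = 0.0141 m².
P = εσAT⁴ = 0.233 × 5.670×10⁻⁸ × 0.0141 × (109.2)⁴ = 0.0265 W.

P ≈ 0.0265 W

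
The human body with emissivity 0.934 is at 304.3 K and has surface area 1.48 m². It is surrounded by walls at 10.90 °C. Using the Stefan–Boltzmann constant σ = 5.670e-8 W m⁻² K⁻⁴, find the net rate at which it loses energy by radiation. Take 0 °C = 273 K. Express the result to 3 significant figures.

Net loss ≈ 163 W

Surroundings: T = 10.90 °C + 273 = 283.90 K.
Area A = 1.48 m².
Net radiated power P_net = εσA(T⁴ − T₀⁴) = 0.934×5.670×10⁻⁸×1.48×(304.3⁴ − 283.90⁴).
T⁴ − T₀⁴ = 8.57448×10⁹ − 6.49623×10⁹ = 2.07825×10⁹ K⁴, so P_net = 163 W.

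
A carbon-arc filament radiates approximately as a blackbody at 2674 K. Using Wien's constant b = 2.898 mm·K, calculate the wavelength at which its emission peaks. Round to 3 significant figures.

λ_max ≈ 1.08×10³ nm

Wien's displacement law: λ_max = b/T = (2.898×10⁻³ m·K)/(2674 K) = 1.084×10⁻⁶ m.
That is 1.08×10³ nm, in the infrared range.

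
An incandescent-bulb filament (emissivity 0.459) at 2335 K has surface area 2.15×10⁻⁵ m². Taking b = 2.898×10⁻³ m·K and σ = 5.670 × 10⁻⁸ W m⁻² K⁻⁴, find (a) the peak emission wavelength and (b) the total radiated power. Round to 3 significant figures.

λ_max ≈ 1.24 μm; P ≈ 16.6 W

(a) λ_max = b/T = 2.898×10⁻³/2335 = 1.241×10⁻⁶ m = 1.24 μm.
Area A = 2.15×10⁻⁵ m².
(b) P = εσAT⁴ = 0.459×5.670×10⁻⁸×2.15×10⁻⁵×(2335)⁴ = 16.6 W.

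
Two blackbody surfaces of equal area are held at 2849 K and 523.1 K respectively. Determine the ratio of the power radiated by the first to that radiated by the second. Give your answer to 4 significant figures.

P₁/P₂ ≈ 879.9

With equal areas, P₁/P₂ = (T₁/T₂)⁴ = (2849/523.1)⁴ = 879.9.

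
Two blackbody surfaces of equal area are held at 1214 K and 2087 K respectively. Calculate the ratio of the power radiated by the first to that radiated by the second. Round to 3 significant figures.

P₁/P₂ ≈ 0.114

With equal areas, P₁/P₂ = (T₁/T₂)⁴ = (1214/2087)⁴ = 0.114.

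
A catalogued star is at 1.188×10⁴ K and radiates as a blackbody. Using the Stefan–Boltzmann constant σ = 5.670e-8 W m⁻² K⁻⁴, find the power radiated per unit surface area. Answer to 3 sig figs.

I ≈ 1.13×10⁹ W/m²

Stefan–Boltzmann: I = σT⁴ = 5.670×10⁻⁸ × (1.188×10⁴)⁴ = 1.13×10⁹ W/m².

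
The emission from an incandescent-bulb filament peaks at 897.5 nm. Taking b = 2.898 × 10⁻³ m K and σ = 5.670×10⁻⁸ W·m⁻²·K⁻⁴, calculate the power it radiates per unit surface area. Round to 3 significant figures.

Wien's law: T = b/λ_max = 2.898×10⁻³/8.975×10⁻⁷ = 3228.97 K.
Then I = σT⁴ = 5.670×10⁻⁸×(3228.97)⁴ = 6.16×10⁶ W/m².

I ≈ 6.16×10⁶ W/m²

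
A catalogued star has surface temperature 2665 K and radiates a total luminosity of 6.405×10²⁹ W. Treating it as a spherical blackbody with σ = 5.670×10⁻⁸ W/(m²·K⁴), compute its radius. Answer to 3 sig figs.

L = 4πR²σT⁴ ⇒ R = √(L/(4πσT⁴)).
σT⁴ = 2.86004×10⁶ W/m², so R = √(6.405×10²⁹/(4π×2.86004×10⁶)) = 1.33×10¹¹ m.

R ≈ 1.33×10¹¹ m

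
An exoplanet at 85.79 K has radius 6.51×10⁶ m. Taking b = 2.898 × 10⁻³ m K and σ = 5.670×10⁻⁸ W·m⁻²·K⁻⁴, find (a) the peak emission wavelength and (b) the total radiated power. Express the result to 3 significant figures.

λ_max ≈ 33.8 μm; P ≈ 1.64×10¹⁵ W

(a) λ_max = b/T = 2.898×10⁻³/85.79 = 3.378×10⁻⁵ m = 33.8 μm.
Surface area A = 4πR² = 4π(6.51×10⁶ m)² = 5.32564×10¹⁴ m².
(b) P = σAT⁴ = 5.670×10⁻⁸×5.32564×10¹⁴×(85.79)⁴ = 1.64×10¹⁵ W.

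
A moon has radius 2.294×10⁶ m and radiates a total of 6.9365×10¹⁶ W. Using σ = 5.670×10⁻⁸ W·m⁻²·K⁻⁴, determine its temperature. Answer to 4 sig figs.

T ≈ 368.8 K

Surface area A = 4πR² = 4π(2.294×10⁶ m)² = 6.61297×10¹³ m².
P = σAT⁴ ⇒ T = (P/(σA))^(1/4) = (6.9365×10¹⁶/(5.670×10⁻⁸×6.61297×10¹³))^(1/4) = 368.8 K.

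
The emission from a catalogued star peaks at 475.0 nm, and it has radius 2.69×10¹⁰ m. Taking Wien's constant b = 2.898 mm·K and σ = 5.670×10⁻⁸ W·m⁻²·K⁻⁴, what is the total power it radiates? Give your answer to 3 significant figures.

P ≈ 7.14×10²⁹ W

Wien's law: T = b/λ_max = 2.898×10⁻³/4.750×10⁻⁷ = 6101.05 K.
Surface area A = 4πR² = 4π(2.69×10¹⁰ m)² = 9.09315×10²¹ m².
Then P = σAT⁴ = 5.670×10⁻⁸×9.09315×10²¹×(6101.05)⁴ = 7.14×10²⁹ W.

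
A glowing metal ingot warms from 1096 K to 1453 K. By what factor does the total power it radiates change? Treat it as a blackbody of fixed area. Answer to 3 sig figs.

P ∝ T⁴, so P₂/P₁ = (T₂/T₁)⁴ = (1453/1096)⁴ = (1.32573)⁴ = 3.09.

P₂/P₁ ≈ 3.09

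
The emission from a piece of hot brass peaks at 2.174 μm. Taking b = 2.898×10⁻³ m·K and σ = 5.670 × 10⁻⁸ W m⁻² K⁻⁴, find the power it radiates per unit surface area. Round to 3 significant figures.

I ≈ 1.79×10⁵ W/m²

Wien's law: T = b/λ_max = 2.898×10⁻³/2.174×10⁻⁶ = 1333.03 K.
Then I = σT⁴ = 5.670×10⁻⁸×(1333.03)⁴ = 1.79×10⁵ W/m².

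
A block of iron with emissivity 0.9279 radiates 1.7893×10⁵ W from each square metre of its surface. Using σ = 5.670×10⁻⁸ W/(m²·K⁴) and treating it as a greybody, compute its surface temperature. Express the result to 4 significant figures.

T ≈ 1358 K

I = εσT⁴, so T = (I/εσ)^(1/4) = (1.7893×10⁵/(0.9279×5.670×10⁻⁸))^(1/4) = 1358 K.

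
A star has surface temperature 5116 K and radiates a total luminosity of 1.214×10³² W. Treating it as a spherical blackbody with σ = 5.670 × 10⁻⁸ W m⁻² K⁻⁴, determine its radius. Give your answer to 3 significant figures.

R ≈ 4.99×10¹¹ m

L = 4πR²σT⁴ ⇒ R = √(L/(4πσT⁴)).
σT⁴ = 3.88423×10⁷ W/m², so R = √(1.214×10³²/(4π×3.88423×10⁷)) = 4.99×10¹¹ m.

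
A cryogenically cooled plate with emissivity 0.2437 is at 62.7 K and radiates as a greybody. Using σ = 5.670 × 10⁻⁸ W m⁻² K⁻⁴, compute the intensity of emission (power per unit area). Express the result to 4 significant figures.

I ≈ 0.2136 W/m²

Stefan–Boltzmann: I = εσT⁴ = 0.2437 × 5.670×10⁻⁸ × (62.7)⁴ = 0.2136 W/m².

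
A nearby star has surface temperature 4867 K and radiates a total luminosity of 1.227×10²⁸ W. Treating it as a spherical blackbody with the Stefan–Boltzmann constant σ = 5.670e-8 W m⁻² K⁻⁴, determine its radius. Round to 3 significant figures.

R ≈ 5.54×10⁹ m

L = 4πR²σT⁴ ⇒ R = √(L/(4πσT⁴)).
σT⁴ = 3.18147×10⁷ W/m², so R = √(1.227×10²⁸/(4π×3.18147×10⁷)) = 5.54×10⁹ m.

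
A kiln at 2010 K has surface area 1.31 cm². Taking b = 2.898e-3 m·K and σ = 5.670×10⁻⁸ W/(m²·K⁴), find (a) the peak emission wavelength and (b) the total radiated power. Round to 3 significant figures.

(a) λ_max = b/T = 2.898×10⁻³/2010 = 1.442×10⁻⁶ m = 1.44 μm.
Area A = 1.31 cm² = 1.31×10⁻⁴ m².
(b) P = σAT⁴ = 5.670×10⁻⁸×1.31×10⁻⁴×(2010)⁴ = 121 W.

λ_max ≈ 1.44 μm; P ≈ 121 W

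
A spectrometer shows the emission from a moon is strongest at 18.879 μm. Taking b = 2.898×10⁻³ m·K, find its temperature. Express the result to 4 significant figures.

T ≈ 153.5 K

Wien's law gives T = b/λ_max = (2.898×10⁻³ m·K)/(1.8879×10⁻⁵ m) = 153.5 K.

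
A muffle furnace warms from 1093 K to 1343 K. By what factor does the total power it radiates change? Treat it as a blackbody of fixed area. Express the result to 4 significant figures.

P ∝ T⁴, so P₂/P₁ = (T₂/T₁)⁴ = (1343/1093)⁴ = (1.22873)⁴ = 2.279.

P₂/P₁ ≈ 2.279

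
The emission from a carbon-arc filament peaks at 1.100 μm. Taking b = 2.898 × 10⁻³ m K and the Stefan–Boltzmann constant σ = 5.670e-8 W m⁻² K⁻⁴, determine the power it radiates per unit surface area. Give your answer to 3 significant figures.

Wien's law: T = b/λ_max = 2.898×10⁻³/1.100×10⁻⁶ = 2634.55 K.
Then I = σT⁴ = 5.670×10⁻⁸×(2634.55)⁴ = 2.73×10⁶ W/m².

I ≈ 2.73×10⁶ W/m²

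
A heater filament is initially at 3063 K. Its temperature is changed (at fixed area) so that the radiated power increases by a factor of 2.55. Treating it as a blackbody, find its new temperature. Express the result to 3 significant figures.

T₂ ≈ 3.87×10³ K

P ∝ T⁴, so T₂/T₁ = (P₂/P₁)^(1/4) = (2.55)^(1/4) = 1.26367.
T₂ = 3063 × 1.26367 = 3.87×10³ K.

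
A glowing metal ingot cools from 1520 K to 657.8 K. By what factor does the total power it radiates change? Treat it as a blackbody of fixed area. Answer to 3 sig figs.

P₂/P₁ ≈ 0.0351

P ∝ T⁴, so P₂/P₁ = (T₂/T₁)⁴ = (657.8/1520)⁴ = (0.432763)⁴ = 0.0351.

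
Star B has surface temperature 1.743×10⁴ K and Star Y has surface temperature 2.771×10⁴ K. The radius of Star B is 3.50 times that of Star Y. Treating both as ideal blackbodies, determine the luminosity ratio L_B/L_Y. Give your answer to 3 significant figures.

L ∝ R²T⁴, so L_B/L_Y = (R_B/R_Y)²(T_B/T_Y)⁴ = (3.50)² × (1.743×10⁴/2.771×10⁴)⁴ = 12.25 × 0.156547 = 1.92.

L_B/L_Y ≈ 1.92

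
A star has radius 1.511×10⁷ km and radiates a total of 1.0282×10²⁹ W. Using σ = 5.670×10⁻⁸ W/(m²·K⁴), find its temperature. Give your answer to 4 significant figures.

Surface area A = 4πR² = 4π(1.511×10¹⁰ m)² = 2.86905×10²¹ m².
P = σAT⁴ ⇒ T = (P/(σA))^(1/4) = (1.0282×10²⁹/(5.670×10⁻⁸×2.86905×10²¹))^(1/4) = 5014 K.

T ≈ 5014 K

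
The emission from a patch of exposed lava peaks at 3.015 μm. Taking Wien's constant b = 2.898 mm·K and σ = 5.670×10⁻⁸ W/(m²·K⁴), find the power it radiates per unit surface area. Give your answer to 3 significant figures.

I ≈ 4.84×10⁴ W/m²

Wien's law: T = b/λ_max = 2.898×10⁻³/3.015×10⁻⁶ = 961.194 K.
Then I = σT⁴ = 5.670×10⁻⁸×(961.194)⁴ = 4.84×10⁴ W/m².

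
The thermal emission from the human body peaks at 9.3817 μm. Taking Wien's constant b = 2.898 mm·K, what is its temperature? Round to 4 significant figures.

Wien's law gives T = b/λ_max = (2.898×10⁻³ m·K)/(9.3817×10⁻⁶ m) = 308.9 K.

T ≈ 308.9 K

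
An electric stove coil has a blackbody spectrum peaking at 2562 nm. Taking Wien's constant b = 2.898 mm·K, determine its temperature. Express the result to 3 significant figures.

T ≈ 1.13×10³ K

Wien's law gives T = b/λ_max = (2.898×10⁻³ m·K)/(2.562×10⁻⁶ m) = 1.13×10³ K.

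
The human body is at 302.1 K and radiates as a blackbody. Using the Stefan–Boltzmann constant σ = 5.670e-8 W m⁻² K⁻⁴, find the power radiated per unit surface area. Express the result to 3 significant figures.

I ≈ 472 W/m²

Stefan–Boltzmann: I = σT⁴ = 5.670×10⁻⁸ × (302.1)⁴ = 472 W/m².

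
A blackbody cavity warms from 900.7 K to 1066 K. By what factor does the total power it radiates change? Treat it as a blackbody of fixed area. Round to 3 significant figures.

P₂/P₁ ≈ 1.96

P ∝ T⁴, so P₂/P₁ = (T₂/T₁)⁴ = (1066/900.7)⁴ = (1.18352)⁴ = 1.96.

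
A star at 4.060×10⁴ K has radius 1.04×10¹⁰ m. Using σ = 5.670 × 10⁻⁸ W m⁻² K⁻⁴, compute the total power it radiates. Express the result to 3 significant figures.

Surface area A = 4πR² = 4π(1.04×10¹⁰ m)² = 1.35918×10²¹ m².
P = σAT⁴ = 5.670×10⁻⁸ × 1.35918×10²¹ × (4.060×10⁴)⁴ = 2.09×10³² W.

P ≈ 2.09×10³² W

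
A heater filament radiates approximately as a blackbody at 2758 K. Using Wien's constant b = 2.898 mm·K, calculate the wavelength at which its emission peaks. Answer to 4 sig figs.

λ_max ≈ 1051 nm

Wien's displacement law: λ_max = b/T = (2.898×10⁻³ m·K)/(2758 K) = 1.0508×10⁻⁶ m.
That is 1051 nm, in the infrared range.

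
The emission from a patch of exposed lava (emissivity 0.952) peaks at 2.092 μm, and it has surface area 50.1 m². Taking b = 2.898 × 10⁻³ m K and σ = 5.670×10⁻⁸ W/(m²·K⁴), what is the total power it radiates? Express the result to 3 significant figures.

P ≈ 9.96×10⁶ W

Wien's law: T = b/λ_max = 2.898×10⁻³/2.092×10⁻⁶ = 1385.28 K.
Area A = 50.1 m².
Then P = εσAT⁴ = 0.952×5.670×10⁻⁸×50.1×(1385.28)⁴ = 9.96×10⁶ W.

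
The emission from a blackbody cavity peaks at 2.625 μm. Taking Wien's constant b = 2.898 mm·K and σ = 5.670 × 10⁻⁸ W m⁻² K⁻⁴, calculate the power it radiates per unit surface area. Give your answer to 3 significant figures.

Wien's law: T = b/λ_max = 2.898×10⁻³/2.625×10⁻⁶ = 1104.00 K.
Then I = σT⁴ = 5.670×10⁻⁸×(1104.00)⁴ = 8.42×10⁴ W/m².

I ≈ 8.42×10⁴ W/m²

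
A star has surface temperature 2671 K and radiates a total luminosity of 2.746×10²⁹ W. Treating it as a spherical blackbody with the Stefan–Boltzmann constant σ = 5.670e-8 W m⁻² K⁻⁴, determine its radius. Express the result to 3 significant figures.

L = 4πR²σT⁴ ⇒ R = √(L/(4πσT⁴)).
σT⁴ = 2.88588×10⁶ W/m², so R = √(2.746×10²⁹/(4π×2.88588×10⁶)) = 8.70×10¹⁰ m.

R ≈ 8.70×10¹⁰ m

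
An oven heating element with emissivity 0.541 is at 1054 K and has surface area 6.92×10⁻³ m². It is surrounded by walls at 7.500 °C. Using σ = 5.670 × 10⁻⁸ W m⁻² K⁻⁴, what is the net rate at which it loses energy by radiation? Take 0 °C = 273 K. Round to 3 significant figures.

Net loss ≈ 261 W

Surroundings: T = 7.500 °C + 273 = 280.500 K.
Area A = 6.92×10⁻³ m².
Net radiated power P_net = εσA(T⁴ − T₀⁴) = 0.541×5.670×10⁻⁸×6.92×10⁻³×(1054⁴ − 280.500⁴).
T⁴ − T₀⁴ = 1.23413×10¹² − 6.19058×10⁹ = 1.22794×10¹² K⁴, so P_net = 261 W.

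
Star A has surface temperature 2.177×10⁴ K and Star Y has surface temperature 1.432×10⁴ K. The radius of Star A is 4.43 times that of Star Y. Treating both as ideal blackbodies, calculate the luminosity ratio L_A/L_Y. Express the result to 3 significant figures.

L_A/L_Y ≈ 105

L ∝ R²T⁴, so L_A/L_Y = (R_A/R_Y)²(T_A/T_Y)⁴ = (4.43)² × (2.177×10⁴/1.432×10⁴)⁴ = 19.6249 × 5.34148 = 105.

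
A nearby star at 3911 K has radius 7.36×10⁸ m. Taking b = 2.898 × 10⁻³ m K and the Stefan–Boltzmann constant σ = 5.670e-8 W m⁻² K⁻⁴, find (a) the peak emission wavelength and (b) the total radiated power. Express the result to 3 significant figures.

λ_max ≈ 741 nm; P ≈ 9.03×10²⁵ W

(a) λ_max = b/T = 2.898×10⁻³/3911 = 7.410×10⁻⁷ m = 741 nm.
Surface area A = 4πR² = 4π(7.36×10⁸ m)² = 6.80715×10¹⁸ m².
(b) P = σAT⁴ = 5.670×10⁻⁸×6.80715×10¹⁸×(3911)⁴ = 9.03×10²⁵ W.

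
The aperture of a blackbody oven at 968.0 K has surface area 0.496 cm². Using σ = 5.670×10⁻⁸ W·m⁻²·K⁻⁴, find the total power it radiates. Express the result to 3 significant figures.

Area A = 0.496 cm² = 4.96×10⁻⁵ m².
P = σAT⁴ = 5.670×10⁻⁸ × 4.96×10⁻⁵ × (968.0)⁴ = 2.47 W.

P ≈ 2.47 W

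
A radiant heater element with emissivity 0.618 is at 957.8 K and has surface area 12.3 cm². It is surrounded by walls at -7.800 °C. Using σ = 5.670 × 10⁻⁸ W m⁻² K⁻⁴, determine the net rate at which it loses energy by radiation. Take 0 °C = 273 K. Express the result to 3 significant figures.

Net loss ≈ 36.1 W

Surroundings: T = -7.800 °C + 273 = 265.200 K.
Area A = 12.3 cm² = 1.23×10⁻³ m².
Net radiated power P_net = εσA(T⁴ − T₀⁴) = 0.618×5.670×10⁻⁸×1.23×10⁻³×(957.8⁴ − 265.200⁴).
T⁴ − T₀⁴ = 8.41588×10¹¹ − 4.94646×10⁹ = 8.36642×10¹¹ K⁴, so P_net = 36.1 W.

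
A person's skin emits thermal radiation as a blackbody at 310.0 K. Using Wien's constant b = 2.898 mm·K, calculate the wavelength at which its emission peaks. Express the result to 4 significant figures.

λ_max ≈ 9.348 μm

Wien's displacement law: λ_max = b/T = (2.898×10⁻³ m·K)/(310.0 K) = 9.3484×10⁻⁶ m.
That is 9.348 μm, in the infrared range.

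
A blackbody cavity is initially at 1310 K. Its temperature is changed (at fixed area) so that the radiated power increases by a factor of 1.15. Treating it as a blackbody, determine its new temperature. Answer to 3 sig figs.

P ∝ T⁴, so T₂/T₁ = (P₂/P₁)^(1/4) = (1.15)^(1/4) = 1.03556.
T₂ = 1310 × 1.03556 = 1.36×10³ K.

T₂ ≈ 1.36×10³ K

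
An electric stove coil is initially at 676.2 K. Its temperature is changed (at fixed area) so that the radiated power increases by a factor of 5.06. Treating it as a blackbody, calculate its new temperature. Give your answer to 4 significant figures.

T₂ ≈ 1014 K

P ∝ T⁴, so T₂/T₁ = (P₂/P₁)^(1/4) = (5.06)^(1/4) = 1.49981.
T₂ = 676.2 × 1.49981 = 1014 K.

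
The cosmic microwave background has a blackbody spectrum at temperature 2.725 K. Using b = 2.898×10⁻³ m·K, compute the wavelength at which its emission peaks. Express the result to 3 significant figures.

λ_max ≈ 1.06×10⁻³ m

Wien's displacement law: λ_max = b/T = (2.898×10⁻³ m·K)/(2.725 K) = 1.063×10⁻³ m.
That is 1.06×10⁻³ m, in the microwave range.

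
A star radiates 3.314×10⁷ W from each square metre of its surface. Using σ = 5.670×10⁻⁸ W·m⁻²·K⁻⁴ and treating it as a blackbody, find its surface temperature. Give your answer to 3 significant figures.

I = σT⁴, so T = (I/σ)^(1/4) = (3.314×10⁷/(5.670×10⁻⁸))^(1/4) = 4.92×10³ K.

T ≈ 4.92×10³ K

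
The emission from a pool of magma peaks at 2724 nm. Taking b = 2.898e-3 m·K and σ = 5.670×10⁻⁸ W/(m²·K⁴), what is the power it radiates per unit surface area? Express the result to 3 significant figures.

Wien's law: T = b/λ_max = 2.898×10⁻³/2.724×10⁻⁶ = 1063.88 K.
Then I = σT⁴ = 5.670×10⁻⁸×(1063.88)⁴ = 7.26×10⁴ W/m².

I ≈ 7.26×10⁴ W/m²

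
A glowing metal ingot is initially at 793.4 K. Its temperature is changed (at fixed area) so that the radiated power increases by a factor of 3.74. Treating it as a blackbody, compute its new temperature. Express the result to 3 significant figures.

P ∝ T⁴, so T₂/T₁ = (P₂/P₁)^(1/4) = (3.74)^(1/4) = 1.39065.
T₂ = 793.4 × 1.39065 = 1.10×10³ K.

T₂ ≈ 1.10×10³ K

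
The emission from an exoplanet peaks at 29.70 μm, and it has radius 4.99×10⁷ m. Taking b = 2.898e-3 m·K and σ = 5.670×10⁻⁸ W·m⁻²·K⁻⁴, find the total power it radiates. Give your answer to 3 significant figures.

P ≈ 1.61×10¹⁷ W

Wien's law: T = b/λ_max = 2.898×10⁻³/2.970×10⁻⁵ = 97.5758 K.
Surface area A = 4πR² = 4π(4.99×10⁷ m)² = 3.12904×10¹⁶ m².
Then P = σAT⁴ = 5.670×10⁻⁸×3.12904×10¹⁶×(97.5758)⁴ = 1.61×10¹⁷ W.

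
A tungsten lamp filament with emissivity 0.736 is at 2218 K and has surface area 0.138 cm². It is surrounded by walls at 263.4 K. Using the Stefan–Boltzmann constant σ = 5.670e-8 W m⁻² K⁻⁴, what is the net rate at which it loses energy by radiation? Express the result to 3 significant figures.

Area A = 0.138 cm² = 1.38×10⁻⁵ m².
Net radiated power P_net = εσA(T⁴ − T₀⁴) = 0.736×5.670×10⁻⁸×1.38×10⁻⁵×(2218⁴ − 263.4⁴).
T⁴ − T₀⁴ = 2.42017×10¹³ − 4.81352×10⁹ = 2.41969×10¹³ K⁴, so P_net = 13.9 W.

Net loss ≈ 13.9 W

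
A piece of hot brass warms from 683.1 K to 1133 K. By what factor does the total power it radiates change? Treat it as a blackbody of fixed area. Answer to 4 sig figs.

P₂/P₁ ≈ 7.568

P ∝ T⁴, so P₂/P₁ = (T₂/T₁)⁴ = (1133/683.1)⁴ = (1.65862)⁴ = 7.568.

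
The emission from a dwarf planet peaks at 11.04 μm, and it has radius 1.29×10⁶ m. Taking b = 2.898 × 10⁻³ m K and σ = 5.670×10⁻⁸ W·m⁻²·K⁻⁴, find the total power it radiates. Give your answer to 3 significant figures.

P ≈ 5.63×10¹⁵ W

Wien's law: T = b/λ_max = 2.898×10⁻³/1.104×10⁻⁵ = 262.500 K.
Surface area A = 4πR² = 4π(1.29×10⁶ m)² = 2.09117×10¹³ m².
Then P = σAT⁴ = 5.670×10⁻⁸×2.09117×10¹³×(262.500)⁴ = 5.63×10¹⁵ W.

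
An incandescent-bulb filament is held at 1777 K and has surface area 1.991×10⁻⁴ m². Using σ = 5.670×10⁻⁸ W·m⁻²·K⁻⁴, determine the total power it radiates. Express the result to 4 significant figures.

Area A = 1.991×10⁻⁴ m².
P = σAT⁴ = 5.670×10⁻⁸ × 1.991×10⁻⁴ × (1777)⁴ = 112.6 W.

P ≈ 112.6 W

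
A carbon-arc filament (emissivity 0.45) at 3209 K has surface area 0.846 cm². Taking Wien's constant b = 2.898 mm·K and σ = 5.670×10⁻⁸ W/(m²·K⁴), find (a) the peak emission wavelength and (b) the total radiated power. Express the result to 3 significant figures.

(a) λ_max = b/T = 2.898×10⁻³/3209 = 9.031×10⁻⁷ m = 0.903 μm.
Area A = 0.846 cm² = 8.46×10⁻⁵ m².
(b) P = εσAT⁴ = 0.45×5.670×10⁻⁸×8.46×10⁻⁵×(3209)⁴ = 229 W.

λ_max ≈ 0.903 μm; P ≈ 229 W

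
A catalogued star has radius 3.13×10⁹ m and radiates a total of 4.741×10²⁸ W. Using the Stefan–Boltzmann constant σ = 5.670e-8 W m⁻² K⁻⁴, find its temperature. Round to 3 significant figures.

T ≈ 9.08×10³ K

Surface area A = 4πR² = 4π(3.13×10⁹ m)² = 1.23111×10²⁰ m².
P = σAT⁴ ⇒ T = (P/(σA))^(1/4) = (4.741×10²⁸/(5.670×10⁻⁸×1.23111×10²⁰))^(1/4) = 9.08×10³ K.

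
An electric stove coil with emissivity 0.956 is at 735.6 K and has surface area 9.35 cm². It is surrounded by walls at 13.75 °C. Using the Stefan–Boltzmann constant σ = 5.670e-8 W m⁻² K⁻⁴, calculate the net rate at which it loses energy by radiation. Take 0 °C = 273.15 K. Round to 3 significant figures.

Net loss ≈ 14.5 W

Surroundings: T = 13.75 °C + 273.15 = 286.90 K.
Area A = 9.35 cm² = 9.35×10⁻⁴ m².
Net radiated power P_net = εσA(T⁴ − T₀⁴) = 0.956×5.670×10⁻⁸×9.35×10⁻⁴×(735.6⁴ − 286.90⁴).
T⁴ − T₀⁴ = 2.92797×10¹¹ − 6.77520×10⁹ = 2.86022×10¹¹ K⁴, so P_net = 14.5 W.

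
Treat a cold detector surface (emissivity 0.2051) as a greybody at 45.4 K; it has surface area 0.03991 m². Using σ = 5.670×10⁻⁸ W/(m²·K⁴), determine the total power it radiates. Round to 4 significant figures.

P ≈ 1.972×10⁻³ W

Area A = 0.03991 m².
P = εσAT⁴ = 0.2051 × 5.670×10⁻⁸ × 0.03991 × (45.4)⁴ = 1.972×10⁻³ W.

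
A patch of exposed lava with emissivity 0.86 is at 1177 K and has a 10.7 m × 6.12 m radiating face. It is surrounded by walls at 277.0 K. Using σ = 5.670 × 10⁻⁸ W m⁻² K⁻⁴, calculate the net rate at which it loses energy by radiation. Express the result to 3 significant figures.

Area A = 10.7 × 6.12 = 65.484 m².
Net radiated power P_net = εσA(T⁴ − T₀⁴) = 0.86×5.670×10⁻⁸×65.484×(1177⁴ − 277.0⁴).
T⁴ − T₀⁴ = 1.91914×10¹² − 5.88734×10⁹ = 1.91325×10¹² K⁴, so P_net = 6.11×10⁶ W.

Net loss ≈ 6.11×10⁶ W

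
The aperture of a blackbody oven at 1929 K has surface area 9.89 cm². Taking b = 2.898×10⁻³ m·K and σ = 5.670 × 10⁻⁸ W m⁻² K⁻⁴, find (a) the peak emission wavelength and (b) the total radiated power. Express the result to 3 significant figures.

(a) λ_max = b/T = 2.898×10⁻³/1929 = 1.502×10⁻⁶ m = 1.50 μm.
Area A = 9.89 cm² = 9.89×10⁻⁴ m².
(b) P = σAT⁴ = 5.670×10⁻⁸×9.89×10⁻⁴×(1929)⁴ = 776 W.

λ_max ≈ 1.50 μm; P ≈ 776 W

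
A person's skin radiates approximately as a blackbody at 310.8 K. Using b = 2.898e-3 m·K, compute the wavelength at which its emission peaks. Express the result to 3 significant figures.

λ_max ≈ 9.32 μm

Wien's displacement law: λ_max = b/T = (2.898×10⁻³ m·K)/(310.8 K) = 9.324×10⁻⁶ m.
That is 9.32 μm, in the infrared range.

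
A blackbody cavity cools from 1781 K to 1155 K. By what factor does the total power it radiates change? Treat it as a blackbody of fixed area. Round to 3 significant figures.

P ∝ T⁴, so P₂/P₁ = (T₂/T₁)⁴ = (1155/1781)⁴ = (0.648512)⁴ = 0.177.

P₂/P₁ ≈ 0.177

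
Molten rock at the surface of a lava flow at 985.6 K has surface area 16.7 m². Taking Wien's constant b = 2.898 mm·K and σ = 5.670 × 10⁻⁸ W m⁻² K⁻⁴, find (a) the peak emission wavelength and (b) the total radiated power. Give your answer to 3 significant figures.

(a) λ_max = b/T = 2.898×10⁻³/985.6 = 2.940×10⁻⁶ m = 2.94×10³ nm.
Area A = 16.7 m².
(b) P = σAT⁴ = 5.670×10⁻⁸×16.7×(985.6)⁴ = 8.94×10⁵ W.

λ_max ≈ 2.94×10³ nm; P ≈ 8.94×10⁵ W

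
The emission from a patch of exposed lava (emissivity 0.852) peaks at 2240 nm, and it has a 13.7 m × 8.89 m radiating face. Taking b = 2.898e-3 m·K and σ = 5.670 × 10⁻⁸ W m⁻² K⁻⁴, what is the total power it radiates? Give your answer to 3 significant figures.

Wien's law: T = b/λ_max = 2.898×10⁻³/2.240×10⁻⁶ = 1293.75 K.
Area A = 13.7 × 8.89 = 121.793 m².
Then P = εσAT⁴ = 0.852×5.670×10⁻⁸×121.793×(1293.75)⁴ = 1.65×10⁷ W.

P ≈ 1.65×10⁷ W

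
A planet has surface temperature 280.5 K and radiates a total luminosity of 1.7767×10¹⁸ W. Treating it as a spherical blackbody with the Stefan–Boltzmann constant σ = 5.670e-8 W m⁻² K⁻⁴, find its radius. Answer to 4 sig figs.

L = 4πR²σT⁴ ⇒ R = √(L/(4πσT⁴)).
σT⁴ = 351.006 W/m², so R = √(1.7767×10¹⁸/(4π×351.006)) = 2.007×10⁷ m.

R ≈ 2.007×10⁷ m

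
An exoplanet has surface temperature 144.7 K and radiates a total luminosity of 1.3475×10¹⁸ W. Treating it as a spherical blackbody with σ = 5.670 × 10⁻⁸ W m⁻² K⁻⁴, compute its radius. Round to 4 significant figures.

L = 4πR²σT⁴ ⇒ R = √(L/(4πσT⁴)).
σT⁴ = 24.8575 W/m², so R = √(1.3475×10¹⁸/(4π×24.8575)) = 6.568×10⁷ m.

R ≈ 6.568×10⁷ m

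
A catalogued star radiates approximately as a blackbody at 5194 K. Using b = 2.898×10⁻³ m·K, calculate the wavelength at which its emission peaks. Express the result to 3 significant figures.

λ_max ≈ 558 nm

Wien's displacement law: λ_max = b/T = (2.898×10⁻³ m·K)/(5194 K) = 5.580×10⁻⁷ m.
That is 558 nm, in the visible range.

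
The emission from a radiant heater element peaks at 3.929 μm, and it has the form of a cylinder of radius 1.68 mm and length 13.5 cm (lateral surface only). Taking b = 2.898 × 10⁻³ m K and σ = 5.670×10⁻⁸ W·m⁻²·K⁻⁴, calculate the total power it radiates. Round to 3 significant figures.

Wien's law: T = b/λ_max = 2.898×10⁻³/3.929×10⁻⁶ = 737.592 K.
Lateral area A = 2πrL = 2π×1.68×10⁻³×0.135 = 1.42503×10⁻³ m².
Then P = σAT⁴ = 5.670×10⁻⁸×1.42503×10⁻³×(737.592)⁴ = 23.9 W.

P ≈ 23.9 W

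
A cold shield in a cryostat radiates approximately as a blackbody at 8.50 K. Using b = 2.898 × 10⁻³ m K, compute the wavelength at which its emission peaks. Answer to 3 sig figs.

Wien's displacement law: λ_max = b/T = (2.898×10⁻³ m·K)/(8.50 K) = 3.409×10⁻⁴ m.
That is 3.41×10⁻⁴ m, in the infrared range.

λ_max ≈ 3.41×10⁻⁴ m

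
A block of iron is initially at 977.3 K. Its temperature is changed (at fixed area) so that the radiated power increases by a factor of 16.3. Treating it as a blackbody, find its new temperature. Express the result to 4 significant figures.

T₂ ≈ 1964 K

P ∝ T⁴, so T₂/T₁ = (P₂/P₁)^(1/4) = (16.3)^(1/4) = 2.00931.
T₂ = 977.3 × 2.00931 = 1964 K.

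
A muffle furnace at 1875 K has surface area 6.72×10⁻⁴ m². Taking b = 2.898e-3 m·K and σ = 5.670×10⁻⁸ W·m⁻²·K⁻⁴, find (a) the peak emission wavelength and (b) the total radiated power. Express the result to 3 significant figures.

(a) λ_max = b/T = 2.898×10⁻³/1875 = 1.546×10⁻⁶ m = 1.55×10³ nm.
Area A = 6.72×10⁻⁴ m².
(b) P = σAT⁴ = 5.670×10⁻⁸×6.72×10⁻⁴×(1875)⁴ = 471 W.

λ_max ≈ 1.55×10³ nm; P ≈ 471 W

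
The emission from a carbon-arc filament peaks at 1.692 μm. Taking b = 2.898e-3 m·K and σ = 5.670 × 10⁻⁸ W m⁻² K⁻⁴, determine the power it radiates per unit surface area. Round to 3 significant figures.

I ≈ 4.88×10⁵ W/m²

Wien's law: T = b/λ_max = 2.898×10⁻³/1.692×10⁻⁶ = 1712.77 K.
Then I = σT⁴ = 5.670×10⁻⁸×(1712.77)⁴ = 4.88×10⁵ W/m².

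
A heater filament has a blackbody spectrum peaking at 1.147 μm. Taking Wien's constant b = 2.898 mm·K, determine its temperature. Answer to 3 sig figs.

T ≈ 2.53×10³ K

Wien's law gives T = b/λ_max = (2.898×10⁻³ m·K)/(1.147×10⁻⁶ m) = 2.53×10³ K.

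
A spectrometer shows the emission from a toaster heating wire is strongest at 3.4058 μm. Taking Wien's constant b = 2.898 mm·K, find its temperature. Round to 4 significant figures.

Wien's law gives T = b/λ_max = (2.898×10⁻³ m·K)/(3.4058×10⁻⁶ m) = 850.9 K.

T ≈ 850.9 K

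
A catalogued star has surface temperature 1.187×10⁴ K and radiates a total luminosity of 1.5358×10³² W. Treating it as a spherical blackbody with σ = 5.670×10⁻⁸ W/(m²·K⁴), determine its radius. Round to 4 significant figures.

L = 4πR²σT⁴ ⇒ R = √(L/(4πσT⁴)).
σT⁴ = 1.12560×10⁹ W/m², so R = √(1.5358×10³²/(4π×1.12560×10⁹)) = 1.042×10¹¹ m.

R ≈ 1.042×10¹¹ m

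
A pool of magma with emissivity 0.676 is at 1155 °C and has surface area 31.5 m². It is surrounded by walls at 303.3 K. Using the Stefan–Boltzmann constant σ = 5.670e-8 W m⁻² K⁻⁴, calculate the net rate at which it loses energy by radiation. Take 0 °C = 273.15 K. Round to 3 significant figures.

Net loss ≈ 5.01×10⁶ W

T = 1155 °C + 273.15 = 1428.15 K.
Area A = 31.5 m².
Net radiated power P_net = εσA(T⁴ − T₀⁴) = 0.676×5.670×10⁻⁸×31.5×(1428.15⁴ − 303.3⁴).
T⁴ − T₀⁴ = 4.16002×10¹² − 8.46232×10⁹ = 4.15156×10¹² K⁴, so P_net = 5.01×10⁶ W.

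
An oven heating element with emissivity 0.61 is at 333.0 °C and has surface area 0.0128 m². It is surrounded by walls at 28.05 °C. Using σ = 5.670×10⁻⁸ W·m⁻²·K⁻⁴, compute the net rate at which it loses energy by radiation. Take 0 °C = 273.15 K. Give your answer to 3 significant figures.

T = 333.0 °C + 273.15 = 606.15 K.
Surroundings: T = 28.05 °C + 273.15 = 301.20 K.
Area A = 0.0128 m².
Net radiated power P_net = εσA(T⁴ − T₀⁴) = 0.61×5.670×10⁻⁸×0.0128×(606.15⁴ − 301.20⁴).
T⁴ − T₀⁴ = 1.34996×10¹¹ − 8.23038×10⁹ = 1.26766×10¹¹ K⁴, so P_net = 56.1 W.

Net loss ≈ 56.1 W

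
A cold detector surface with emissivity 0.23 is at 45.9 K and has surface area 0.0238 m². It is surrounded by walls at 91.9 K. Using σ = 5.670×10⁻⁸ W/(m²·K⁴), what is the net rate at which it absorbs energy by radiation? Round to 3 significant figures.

Net gain ≈ 0.0208 W

Area A = 0.0238 m².
Net radiated power P_net = εσA(T⁴ − T₀⁴) = 0.23×5.670×10⁻⁸×0.0238×(45.9⁴ − 91.9⁴).
T⁴ − T₀⁴ = 4.43865×10⁶ − 7.13283×10⁷ = -6.68896×10⁷ K⁴, so P_net = -0.0208 W — negative, meaning a net gain of 0.0208 W.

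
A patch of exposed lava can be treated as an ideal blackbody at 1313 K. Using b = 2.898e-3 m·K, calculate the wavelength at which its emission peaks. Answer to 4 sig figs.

λ_max ≈ 2207 nm

Wien's displacement law: λ_max = b/T = (2.898×10⁻³ m·K)/(1313 K) = 2.2072×10⁻⁶ m.
That is 2207 nm, in the infrared range.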